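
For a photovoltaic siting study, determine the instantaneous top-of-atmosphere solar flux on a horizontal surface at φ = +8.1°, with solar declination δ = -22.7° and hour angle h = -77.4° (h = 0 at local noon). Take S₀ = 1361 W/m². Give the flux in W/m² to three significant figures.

197 W/m²

cos θ_z = sin φ sin δ + cos φ cos δ cos h = -0.054375 + 0.199238 = 0.144863.
Flux = S₀ · cos θ_z = 1361 × 0.144863 = 197.2 W/m².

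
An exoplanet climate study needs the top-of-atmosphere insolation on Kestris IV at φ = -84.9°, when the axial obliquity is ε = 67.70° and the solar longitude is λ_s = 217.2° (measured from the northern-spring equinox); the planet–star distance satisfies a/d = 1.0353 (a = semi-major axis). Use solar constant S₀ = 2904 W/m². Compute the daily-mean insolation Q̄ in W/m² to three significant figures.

Q̄ ≈ 1.73e+03 W/m²

Solar declination: sin δ = sin ε · sin λ_s = sin 67.70° × sin 217.2° = -0.55938, so δ = -34.013°.
cos H₀ = −tan(-84.9°) tan(-34.013°) = -7.5614 ≤ −1 ⇒ polar day, H₀ = π.
Bracket: H₀ sin φ sin δ + cos φ cos δ sin H₀ = 3.1416×-0.99604×-0.55938 + 0.08889×0.82891×0.00000 = 1.750389 + 0.000000 = 1.750389.
Inverse-square distance factor (a/d)² = 1.0353² = 1.071846.
Q̄ = (S₀/π) × 1.071846 × [bracket] = (2904/π) × 1.071846 × 1.750389 = 1734 W/m².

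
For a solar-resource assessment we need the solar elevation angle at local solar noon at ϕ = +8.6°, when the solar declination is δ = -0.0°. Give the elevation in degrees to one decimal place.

At local noon the hour angle is zero, so the zenith angle equals |ϕ − δ| = |+8.6° − (-0.000°)| = 8.600°.
Elevation = 90° − 8.600° = 81.4°.

81.4°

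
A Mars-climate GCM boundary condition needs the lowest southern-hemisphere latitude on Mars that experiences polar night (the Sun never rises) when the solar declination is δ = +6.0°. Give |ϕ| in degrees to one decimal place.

|ϕ| = 84.0°

Polar night requires cos h₀ = −tan ϕ tan δ ≥ 1, i.e. tan ϕ tan δ ≤ −1.
The boundary is |tan ϕ| · |tan δ| = 1, so |ϕ| = 90° − |δ| = 90° − 6.0° = 84.0° in the southern hemisphere.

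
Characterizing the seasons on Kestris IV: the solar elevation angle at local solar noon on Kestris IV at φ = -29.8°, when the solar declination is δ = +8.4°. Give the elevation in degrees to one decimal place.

51.8°

At local noon the hour angle is zero, so the zenith angle equals |φ − δ| = |-29.8° − (+8.400°)| = 38.200°.
Elevation = 90° − 38.200° = 51.8°.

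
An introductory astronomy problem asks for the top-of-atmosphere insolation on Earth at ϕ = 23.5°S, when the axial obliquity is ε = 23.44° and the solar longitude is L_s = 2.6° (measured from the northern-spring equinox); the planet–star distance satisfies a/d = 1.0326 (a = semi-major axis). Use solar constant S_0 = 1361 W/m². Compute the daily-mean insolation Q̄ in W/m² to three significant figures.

Solar declination: sin δ = sin ε · sin L_s = sin 23.44° × sin 2.6° = 0.01804, so δ = +1.034°.
cos h₀ = −tan(-23.5°) tan(+1.034°) = 0.0078, h₀ = 1.5629 rad.
Bracket: h₀ sin ϕ sin δ + cos ϕ cos δ sin h₀ = 1.5629×-0.39875×0.01804 + 0.91706×0.99984×0.99997 = -0.011243 + 0.916886 = 0.905643.
Inverse-square distance factor (a/d)² = 1.0326² = 1.066263.
Q̄ = (S_0/π) × 1.066263 × [bracket] = (1361/π) × 1.066263 × 0.905643 = 418.3 W/m².

Q̄ ≈ 418 W/m²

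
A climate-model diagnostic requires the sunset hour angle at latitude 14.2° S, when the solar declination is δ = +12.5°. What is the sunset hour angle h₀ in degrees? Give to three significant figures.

cos h₀ = −tan ϕ · tan δ = −tan(-14.2°) × tan(+12.500°) = 0.0561, so h₀ = 1.5147 rad = 86.78°.

h₀ = 86.8°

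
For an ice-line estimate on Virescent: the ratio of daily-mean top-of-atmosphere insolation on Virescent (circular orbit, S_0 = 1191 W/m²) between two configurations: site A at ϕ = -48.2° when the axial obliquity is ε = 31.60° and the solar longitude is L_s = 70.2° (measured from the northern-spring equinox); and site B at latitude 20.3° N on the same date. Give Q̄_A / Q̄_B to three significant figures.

— Configuration A (ϕ=-48.2°):
Solar declination: sin δ = sin ε · sin L_s = sin 31.60° × sin 70.2° = 0.49301, so δ = +29.538°.
cos h₀ = −tan(-48.2°) tan(+29.538°) = 0.6338, h₀ = 0.8844 rad.
Bracket: h₀ sin ϕ sin δ + cos ϕ cos δ sin h₀ = 0.8844×-0.74548×0.49301 + 0.66653×0.87002×0.77352 = -0.325043 + 0.448560 = 0.123517.
Q̄ = (S_0/π) × [bracket] = (1191/π) × 0.123517 = 46.826 W/m².
— Configuration B (ϕ=+20.3°):
cos h₀ = −tan(+20.3°) tan(+29.538°) = -0.2096, h₀ = 1.7820 rad.
Bracket: h₀ sin ϕ sin δ + cos ϕ cos δ sin h₀ = 1.7820×0.34694×0.49301 + 0.93789×0.87002×0.97778 = 0.304802 + 0.797852 = 1.102654.
Q̄ = (S_0/π) × [bracket] = (1191/π) × 1.102654 = 418.02 W/m².
Ratio Q̄_A / Q̄_B = 46.826 / 418.02 = 0.1120.

Q̄_A / Q̄_B ≈ 0.112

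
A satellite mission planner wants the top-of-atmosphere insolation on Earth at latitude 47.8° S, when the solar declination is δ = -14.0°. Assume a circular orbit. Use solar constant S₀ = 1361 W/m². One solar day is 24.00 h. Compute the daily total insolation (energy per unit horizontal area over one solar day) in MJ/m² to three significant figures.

cos H₀ = −tan(-47.8°) tan(-14.000°) = -0.2750, H₀ = 1.8494 rad.
Bracket: H₀ sin φ sin δ + cos φ cos δ sin H₀ = 1.8494×-0.74080×-0.24192 + 0.67172×0.97030×0.96145 = 0.331439 + 0.626644 = 0.958083.
Q̄ = (S₀/π) × [bracket] = (1361/π) × 0.958083 = 415.06 W/m².
Daily total = Q̄ × 24.00 h × 3600 s/h = 415.06 × 24.00 × 3600 / 10⁶ = 35.86 MJ/m².

35.9 MJ/m²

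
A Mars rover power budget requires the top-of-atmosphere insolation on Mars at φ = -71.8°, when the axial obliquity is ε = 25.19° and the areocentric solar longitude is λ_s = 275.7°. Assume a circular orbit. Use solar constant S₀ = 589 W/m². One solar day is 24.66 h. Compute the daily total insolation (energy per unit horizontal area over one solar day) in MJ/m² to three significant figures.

21.0 MJ/m²

sin δ = sin 25.19° × sin 275.7° = -0.42352, so δ = -25.057°.
cos H₀ = −tan(-71.8°) tan(-25.057°) = -1.4220 ≤ −1 ⇒ polar day, H₀ = π.
Bracket: H₀ sin φ sin δ + cos φ cos δ sin H₀ = 3.1416×-0.94997×-0.42352 + 0.31233×0.90589×0.00000 = 1.263964 + 0.000000 = 1.263964.
Q̄ = (S₀/π) × [bracket] = (589/π) × 1.263964 = 236.97 W/m².
Daily total = Q̄ × 24.66 h × 3600 s/h = 236.97 × 24.66 × 3600 / 10⁶ = 21.04 MJ/m².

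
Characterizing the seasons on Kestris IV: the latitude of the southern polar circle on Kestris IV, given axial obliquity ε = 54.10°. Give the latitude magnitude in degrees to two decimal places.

35.90°

The polar circle is the lowest latitude that experiences at least one full rotation of continuous darkness at the northern-summer solstice; it lies at |ϕ| = 90° − ε = 90° − 54.10° = 35.90°.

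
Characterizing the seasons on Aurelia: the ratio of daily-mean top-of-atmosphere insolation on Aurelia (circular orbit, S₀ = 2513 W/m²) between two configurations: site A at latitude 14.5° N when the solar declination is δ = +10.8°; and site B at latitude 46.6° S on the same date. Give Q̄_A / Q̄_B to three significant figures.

— Configuration A (φ=+14.5°):
cos H₀ = −tan(+14.5°) tan(+10.800°) = -0.0493, H₀ = 1.6202 rad.
Bracket: H₀ sin φ sin δ + cos φ cos δ sin H₀ = 1.6202×0.25038×0.18738 + 0.96815×0.98229×0.99878 = 0.076014 + 0.949844 = 1.025858.
Q̄ = (S₀/π) × [bracket] = (2513/π) × 1.025858 = 820.60 W/m².
— Configuration B (φ=-46.6°):
cos H₀ = −tan(-46.6°) tan(+10.800°) = 0.2017, H₀ = 1.3677 rad.
Bracket: H₀ sin φ sin δ + cos φ cos δ sin H₀ = 1.3677×-0.72657×0.18738 + 0.68709×0.98229×0.97944 = -0.186205 + 0.661045 = 0.474840.
Q̄ = (S₀/π) × [bracket] = (2513/π) × 0.474840 = 379.83 W/m².
Ratio Q̄_A / Q̄_B = 820.60 / 379.83 = 2.160.

Q̄_A / Q̄_B ≈ 2.16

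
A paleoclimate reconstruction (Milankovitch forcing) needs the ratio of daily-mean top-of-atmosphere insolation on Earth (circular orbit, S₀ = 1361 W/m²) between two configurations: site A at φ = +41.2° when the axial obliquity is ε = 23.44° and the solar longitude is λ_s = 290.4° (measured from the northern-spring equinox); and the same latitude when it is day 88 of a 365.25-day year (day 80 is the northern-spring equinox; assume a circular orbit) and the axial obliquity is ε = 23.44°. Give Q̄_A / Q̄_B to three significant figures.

— Configuration A (φ=+41.2°):
Solar declination: sin δ = sin ε · sin λ_s = sin 23.44° × sin 290.4° = -0.37284, so δ = -21.891°.
cos H₀ = −tan(+41.2°) tan(-21.891°) = 0.3518, H₀ = 1.2113 rad.
Bracket: H₀ sin φ sin δ + cos φ cos δ sin H₀ = 1.2113×0.65869×-0.37284 + 0.75241×0.92790×0.93609 = -0.297478 + 0.653542 = 0.356064.
Q̄ = (S₀/π) × [bracket] = (1361/π) × 0.356064 = 154.25 W/m².
— Configuration B (φ=+41.2°):
Solar longitude: λ_s = 360° × (88 − 80)/365.25 = 7.885°.
sin δ = sin 23.44° × sin 7.885° = 0.05457, so δ = +3.128°.
cos H₀ = −tan(+41.2°) tan(+3.128°) = -0.0478, H₀ = 1.6187 rad.
Bracket: H₀ sin φ sin δ + cos φ cos δ sin H₀ = 1.6187×0.65869×0.05457 + 0.75241×0.99851×0.99885 = 0.058184 + 0.750425 = 0.808609.
Q̄ = (S₀/π) × [bracket] = (1361/π) × 0.808609 = 350.31 W/m².
Ratio Q̄_A / Q̄_B = 154.25 / 350.31 = 0.4403.

Q̄_A / Q̄_B ≈ 0.440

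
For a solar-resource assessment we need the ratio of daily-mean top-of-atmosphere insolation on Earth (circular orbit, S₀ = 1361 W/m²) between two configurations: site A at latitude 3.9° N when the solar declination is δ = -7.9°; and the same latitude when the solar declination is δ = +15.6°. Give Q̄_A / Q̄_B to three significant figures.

— Configuration A (φ=+3.9°):
cos H₀ = −tan(+3.9°) tan(-7.900°) = 0.0095, H₀ = 1.5613 rad.
Bracket: H₀ sin φ sin δ + cos φ cos δ sin H₀ = 1.5613×0.06802×-0.13744 + 0.99768×0.99051×0.99996 = -0.014596 + 0.988172 = 0.973576.
Q̄ = (S₀/π) × [bracket] = (1361/π) × 0.973576 = 421.77 W/m².
— Configuration B (φ=+3.9°):
cos H₀ = −tan(+3.9°) tan(+15.600°) = -0.0190, H₀ = 1.5898 rad.
Bracket: H₀ sin φ sin δ + cos φ cos δ sin H₀ = 1.5898×0.06802×0.26892 + 0.99768×0.96316×0.99982 = 0.029081 + 0.960753 = 0.989834.
Q̄ = (S₀/π) × [bracket] = (1361/π) × 0.989834 = 428.82 W/m².
Ratio Q̄_A / Q̄_B = 421.77 / 428.82 = 0.9836.

Q̄_A / Q̄_B ≈ 0.984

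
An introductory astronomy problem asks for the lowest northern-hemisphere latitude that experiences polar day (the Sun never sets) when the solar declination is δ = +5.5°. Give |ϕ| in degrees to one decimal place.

Polar day requires cos h₀ = −tan ϕ tan δ ≤ −1, i.e. tan ϕ tan δ ≥ 1.
The boundary is |tan ϕ| · |tan δ| = 1, so |ϕ| = 90° − |δ| = 90° − 5.5° = 84.5° in the northern hemisphere.

|ϕ| = 84.5°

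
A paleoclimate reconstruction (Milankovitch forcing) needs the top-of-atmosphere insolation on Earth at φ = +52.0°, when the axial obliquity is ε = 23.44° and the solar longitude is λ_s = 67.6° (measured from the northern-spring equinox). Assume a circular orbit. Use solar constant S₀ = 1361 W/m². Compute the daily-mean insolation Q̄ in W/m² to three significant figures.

Solar declination: sin δ = sin ε · sin λ_s = sin 23.44° × sin 67.6° = 0.36777, so δ = +21.578°.
cos H₀ = −tan(+52.0°) tan(+21.578°) = -0.5062, H₀ = 2.1016 rad.
Bracket: H₀ sin φ sin δ + cos φ cos δ sin H₀ = 2.1016×0.78801×0.36777 + 0.61566×0.92992×0.86241 = 0.609057 + 0.493742 = 1.102799.
Q̄ = (S₀/π) × [bracket] = (1361/π) × 1.102799 = 477.8 W/m².

Q̄ ≈ 478 W/m²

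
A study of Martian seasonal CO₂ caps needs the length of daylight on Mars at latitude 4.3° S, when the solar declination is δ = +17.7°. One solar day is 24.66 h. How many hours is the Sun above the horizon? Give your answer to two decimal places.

cos H₀ = −tan φ · tan δ = −tan(-4.3°) × tan(+17.700°) = 0.0240, so H₀ = 1.5468 rad = 88.62°.
Daylight = 2H₀/(2π) × 24.66 h = (1.5468/π) × 24.66 = 12.14 h.

12.14 h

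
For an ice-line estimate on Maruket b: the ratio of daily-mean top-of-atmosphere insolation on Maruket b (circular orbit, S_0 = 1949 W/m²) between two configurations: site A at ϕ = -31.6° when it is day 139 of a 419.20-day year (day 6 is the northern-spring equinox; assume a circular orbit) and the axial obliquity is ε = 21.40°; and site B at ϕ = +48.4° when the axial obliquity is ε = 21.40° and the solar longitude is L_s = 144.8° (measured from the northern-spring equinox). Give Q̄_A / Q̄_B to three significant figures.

— Configuration A (ϕ=-31.6°):
Solar longitude: L_s = 360° × (139 − 6)/419.20 = 114.218°.
sin δ = sin 21.40° × sin 114.218° = 0.33277, so δ = +19.437°.
cos h₀ = −tan(-31.6°) tan(+19.437°) = 0.2171, h₀ = 1.3520 rad.
Bracket: h₀ sin ϕ sin δ + cos ϕ cos δ sin h₀ = 1.3520×-0.52399×0.33277 + 0.85173×0.94301×0.97615 = -0.235746 + 0.784034 = 0.548288.
Q̄ = (S_0/π) × [bracket] = (1949/π) × 0.548288 = 340.15 W/m².
— Configuration B (ϕ=+48.4°):
Solar declination: sin δ = sin ε · sin L_s = sin 21.40° × sin 144.8° = 0.21033, so δ = +12.142°.
cos h₀ = −tan(+48.4°) tan(+12.142°) = -0.2423, h₀ = 1.8155 rad.
Bracket: h₀ sin ϕ sin δ + cos ϕ cos δ sin h₀ = 1.8155×0.74780×0.21033 + 0.66393×0.97763×0.97020 = 0.285551 + 0.629735 = 0.915286.
Q̄ = (S_0/π) × [bracket] = (1949/π) × 0.915286 = 567.83 W/m².
Ratio Q̄_A / Q̄_B = 340.15 / 567.83 = 0.5990.

Q̄_A / Q̄_B ≈ 0.599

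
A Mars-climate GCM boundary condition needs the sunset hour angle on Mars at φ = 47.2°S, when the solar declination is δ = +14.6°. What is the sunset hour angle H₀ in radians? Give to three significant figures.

cos H₀ = −tan φ · tan δ = −tan(-47.2°) × tan(+14.600°) = 0.2813, so H₀ = 1.2857 rad = 73.66°.

H₀ = 1.29 rad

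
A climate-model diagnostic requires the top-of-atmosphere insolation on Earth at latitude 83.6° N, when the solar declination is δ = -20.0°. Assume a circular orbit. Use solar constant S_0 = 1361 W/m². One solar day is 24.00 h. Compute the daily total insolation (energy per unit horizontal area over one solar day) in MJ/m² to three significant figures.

0.00 MJ/m²

cos h₀ = −tan(+83.6°) tan(-20.000°) = 3.2449 ≥ 1 ⇒ polar night, h₀ = 0 and Q̄ = 0.
Daily total = Q̄ × 24.00 h × 3600 s/h = 0.00 MJ/m².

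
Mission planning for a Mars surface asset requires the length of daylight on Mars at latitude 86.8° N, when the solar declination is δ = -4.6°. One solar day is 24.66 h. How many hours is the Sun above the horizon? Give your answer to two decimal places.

0.00 h

cos h₀ = −tan ϕ · tan δ = 1.4391 ≥ 1, so the Sun never rises (polar night) and h₀ = 0.
Daylight = 2h₀/(2π) × 24.66 h = (0.0000/π) × 24.66 = 0.00 h.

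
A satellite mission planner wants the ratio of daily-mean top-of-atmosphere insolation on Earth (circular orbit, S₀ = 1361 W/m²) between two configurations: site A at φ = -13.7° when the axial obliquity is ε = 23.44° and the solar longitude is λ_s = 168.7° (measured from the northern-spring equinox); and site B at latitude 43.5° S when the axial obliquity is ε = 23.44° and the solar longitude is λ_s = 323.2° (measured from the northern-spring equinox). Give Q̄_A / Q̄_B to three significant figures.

Q̄_A / Q̄_B ≈ 0.958

— Configuration A (φ=-13.7°):
Solar declination: sin δ = sin ε · sin λ_s = sin 23.44° × sin 168.7° = 0.07795, so δ = +4.470°.
cos H₀ = −tan(-13.7°) tan(+4.470°) = 0.0191, H₀ = 1.5517 rad.
Bracket: H₀ sin φ sin δ + cos φ cos δ sin H₀ = 1.5517×-0.23684×0.07795 + 0.97155×0.99696×0.99982 = -0.028647 + 0.968422 = 0.939775.
Q̄ = (S₀/π) × [bracket] = (1361/π) × 0.939775 = 407.13 W/m².
— Configuration B (φ=-43.5°):
Solar declination: sin δ = sin ε · sin λ_s = sin 23.44° × sin 323.2° = -0.23828, so δ = -13.785°.
cos H₀ = −tan(-43.5°) tan(-13.785°) = -0.2328, H₀ = 1.8058 rad.
Bracket: H₀ sin φ sin δ + cos φ cos δ sin H₀ = 1.8058×-0.68835×-0.23828 + 0.72537×0.97120×0.97252 = 0.296187 + 0.685120 = 0.981307.
Q̄ = (S₀/π) × [bracket] = (1361/π) × 0.981307 = 425.12 W/m².
Ratio Q̄_A / Q̄_B = 407.13 / 425.12 = 0.9577.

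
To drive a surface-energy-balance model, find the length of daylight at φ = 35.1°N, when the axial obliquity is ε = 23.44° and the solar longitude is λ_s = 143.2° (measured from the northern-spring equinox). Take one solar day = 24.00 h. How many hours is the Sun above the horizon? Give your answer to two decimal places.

13.32 h

Solar declination: sin δ = sin ε · sin λ_s = sin 23.44° × sin 143.2° = 0.23828, so δ = +13.785°.
cos H₀ = −tan φ · tan δ = −tan(+35.1°) × tan(+13.785°) = -0.1724, so H₀ = 1.7441 rad = 99.93°.
Daylight = 2H₀/(2π) × 24.00 h = (1.7441/π) × 24.00 = 13.32 h.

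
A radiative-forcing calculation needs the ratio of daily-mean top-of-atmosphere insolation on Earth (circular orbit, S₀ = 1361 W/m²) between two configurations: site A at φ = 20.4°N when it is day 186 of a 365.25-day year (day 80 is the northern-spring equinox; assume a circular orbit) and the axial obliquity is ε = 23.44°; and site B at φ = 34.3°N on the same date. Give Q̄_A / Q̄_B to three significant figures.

Q̄_A / Q̄_B ≈ 0.958

— Configuration A (φ=+20.4°):
Solar longitude: λ_s = 360° × (186 − 80)/365.25 = 104.476°.
sin δ = sin 23.44° × sin 104.476° = 0.38516, so δ = +22.654°.
cos H₀ = −tan(+20.4°) tan(+22.654°) = -0.1552, H₀ = 1.7266 rad.
Bracket: H₀ sin φ sin δ + cos φ cos δ sin H₀ = 1.7266×0.34857×0.38516 + 0.93728×0.92285×0.98788 = 0.231805 + 0.854485 = 1.086290.
Q̄ = (S₀/π) × [bracket] = (1361/π) × 1.086290 = 470.60 W/m².
— Configuration B (φ=+34.3°):
cos H₀ = −tan(+34.3°) tan(+22.654°) = -0.2847, H₀ = 1.8595 rad.
Bracket: H₀ sin φ sin δ + cos φ cos δ sin H₀ = 1.8595×0.56353×0.38516 + 0.82610×0.92285×0.95862 = 0.403603 + 0.730820 = 1.134423.
Q̄ = (S₀/π) × [bracket] = (1361/π) × 1.134423 = 491.45 W/m².
Ratio Q̄_A / Q̄_B = 470.60 / 491.45 = 0.9576.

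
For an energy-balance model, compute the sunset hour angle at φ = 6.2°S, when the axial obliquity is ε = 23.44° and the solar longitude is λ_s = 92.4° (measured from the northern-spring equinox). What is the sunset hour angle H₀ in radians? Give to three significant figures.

Solar declination: sin δ = sin ε · sin λ_s = sin 23.44° × sin 92.4° = 0.39744, so δ = +23.418°.
cos H₀ = −tan φ · tan δ = −tan(-6.2°) × tan(+23.418°) = 0.0471, so H₀ = 1.5237 rad = 87.30°.

H₀ = 1.52 rad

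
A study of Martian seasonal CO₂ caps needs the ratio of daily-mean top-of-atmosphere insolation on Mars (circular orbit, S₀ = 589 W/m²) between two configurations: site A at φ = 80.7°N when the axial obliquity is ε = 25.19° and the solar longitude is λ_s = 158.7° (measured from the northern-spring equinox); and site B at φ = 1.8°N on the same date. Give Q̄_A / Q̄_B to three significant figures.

— Configuration A (φ=+80.7°):
Solar declination: sin δ = sin ε · sin λ_s = sin 25.19° × sin 158.7° = 0.15461, so δ = +8.894°.
cos H₀ = −tan(+80.7°) tan(+8.894°) = -0.9556, H₀ = 2.8426 rad.
Bracket: H₀ sin φ sin δ + cos φ cos δ sin H₀ = 2.8426×0.98686×0.15461 + 0.16160×0.98798×0.29460 = 0.433719 + 0.047035 = 0.480754.
Q̄ = (S₀/π) × [bracket] = (589/π) × 0.480754 = 90.134 W/m².
— Configuration B (φ=+1.8°):
cos H₀ = −tan(+1.8°) tan(+8.894°) = -0.0049, H₀ = 1.5757 rad.
Bracket: H₀ sin φ sin δ + cos φ cos δ sin H₀ = 1.5757×0.03141×0.15461 + 0.99951×0.98798×0.99999 = 0.007652 + 0.987486 = 0.995138.
Q̄ = (S₀/π) × [bracket] = (589/π) × 0.995138 = 186.57 W/m².
Ratio Q̄_A / Q̄_B = 90.134 / 186.57 = 0.4831.

Q̄_A / Q̄_B ≈ 0.483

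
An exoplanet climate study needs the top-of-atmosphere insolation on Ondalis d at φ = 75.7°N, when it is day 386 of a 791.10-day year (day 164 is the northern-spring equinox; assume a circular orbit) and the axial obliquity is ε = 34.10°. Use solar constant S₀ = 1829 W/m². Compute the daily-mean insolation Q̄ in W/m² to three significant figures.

Q̄ ≈ 975 W/m²

Solar longitude: λ_s = 360° × (386 − 164)/791.10 = 101.024°.
sin δ = sin 34.10° × sin 101.024° = 0.55029, so δ = +33.387°.
cos H₀ = −tan(+75.7°) tan(+33.387°) = -2.5856 ≤ −1 ⇒ polar day, H₀ = π.
Bracket: H₀ sin φ sin δ + cos φ cos δ sin H₀ = 3.1416×0.96902×0.55029 + 0.24700×0.83497×0.00000 = 1.675233 + 0.000000 = 1.675233.
Q̄ = (S₀/π) × [bracket] = (1829/π) × 1.675233 = 975.3 W/m².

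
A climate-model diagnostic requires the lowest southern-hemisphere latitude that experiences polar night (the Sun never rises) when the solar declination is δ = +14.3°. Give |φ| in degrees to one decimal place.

Polar night requires cos H₀ = −tan φ tan δ ≥ 1, i.e. tan φ tan δ ≤ −1.
The boundary is |tan φ| · |tan δ| = 1, so |φ| = 90° − |δ| = 90° − 14.3° = 75.7° in the southern hemisphere.

|φ| = 75.7°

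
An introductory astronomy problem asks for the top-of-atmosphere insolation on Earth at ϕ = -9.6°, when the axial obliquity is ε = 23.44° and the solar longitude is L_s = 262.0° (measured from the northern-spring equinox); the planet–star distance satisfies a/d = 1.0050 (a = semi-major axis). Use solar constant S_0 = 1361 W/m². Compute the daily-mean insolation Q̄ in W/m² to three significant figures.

Solar declination: sin δ = sin ε · sin L_s = sin 23.44° × sin 262.0° = -0.39392, so δ = -23.198°.
cos h₀ = −tan(-9.6°) tan(-23.198°) = -0.0725, h₀ = 1.6433 rad.
Bracket: h₀ sin ϕ sin δ + cos ϕ cos δ sin h₀ = 1.6433×-0.16677×-0.39392 + 0.98600×0.91915×0.99737 = 0.107955 + 0.903898 = 1.011853.
Inverse-square distance factor (a/d)² = 1.0050² = 1.010025.
Q̄ = (S_0/π) × 1.010025 × [bracket] = (1361/π) × 1.010025 × 1.011853 = 442.7 W/m².

Q̄ ≈ 443 W/m²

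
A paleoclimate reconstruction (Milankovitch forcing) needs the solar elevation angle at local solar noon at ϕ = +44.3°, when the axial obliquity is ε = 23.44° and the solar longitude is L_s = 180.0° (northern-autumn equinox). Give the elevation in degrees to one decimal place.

45.7°

Solar declination: sin δ = sin ε · sin L_s = sin 23.44° × sin 180.0° = 0.00000, so δ = +0.000°.
At local noon the hour angle is zero, so the zenith angle equals |ϕ − δ| = |+44.3° − (+0.000°)| = 44.300°.
Elevation = 90° − 44.300° = 45.7°.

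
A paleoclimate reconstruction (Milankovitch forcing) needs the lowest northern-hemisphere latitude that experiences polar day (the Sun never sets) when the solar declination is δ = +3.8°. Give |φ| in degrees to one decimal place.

Polar day requires cos H₀ = −tan φ tan δ ≤ −1, i.e. tan φ tan δ ≥ 1.
The boundary is |tan φ| · |tan δ| = 1, so |φ| = 90° − |δ| = 90° − 3.8° = 86.2° in the northern hemisphere.

|φ| = 86.2°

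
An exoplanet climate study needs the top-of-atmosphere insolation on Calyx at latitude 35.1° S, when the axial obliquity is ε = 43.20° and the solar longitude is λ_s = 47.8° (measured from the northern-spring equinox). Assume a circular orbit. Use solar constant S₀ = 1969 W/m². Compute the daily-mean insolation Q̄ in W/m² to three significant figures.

Q̄ ≈ 193 W/m²

Solar declination: sin δ = sin ε · sin λ_s = sin 43.20° × sin 47.8° = 0.50712, so δ = +30.472°.
cos H₀ = −tan(-35.1°) tan(+30.472°) = 0.4135, H₀ = 1.1445 rad.
Bracket: H₀ sin φ sin δ + cos φ cos δ sin H₀ = 1.1445×-0.57501×0.50712 + 0.81815×0.86188×0.91049 = -0.333735 + 0.642029 = 0.308294.
Q̄ = (S₀/π) × [bracket] = (1969/π) × 0.308294 = 193.2 W/m².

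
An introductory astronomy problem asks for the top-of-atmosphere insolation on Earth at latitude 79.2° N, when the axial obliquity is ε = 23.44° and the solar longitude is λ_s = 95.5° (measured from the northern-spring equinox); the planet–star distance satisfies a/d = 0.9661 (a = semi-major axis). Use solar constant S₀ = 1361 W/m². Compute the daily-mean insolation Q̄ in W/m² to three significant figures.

Q̄ ≈ 494 W/m²

Solar declination: sin δ = sin ε · sin λ_s = sin 23.44° × sin 95.5° = 0.39596, so δ = +23.326°.
cos H₀ = −tan(+79.2°) tan(+23.326°) = -2.2604 ≤ −1 ⇒ polar day, H₀ = π.
Bracket: H₀ sin φ sin δ + cos φ cos δ sin H₀ = 3.1416×0.98229×0.39596 + 0.18738×0.91827×0.00000 = 1.221918 + 0.000000 = 1.221918.
Inverse-square distance factor (a/d)² = 0.9661² = 0.933349.
Q̄ = (S₀/π) × 0.933349 × [bracket] = (1361/π) × 0.933349 × 1.221918 = 494.1 W/m².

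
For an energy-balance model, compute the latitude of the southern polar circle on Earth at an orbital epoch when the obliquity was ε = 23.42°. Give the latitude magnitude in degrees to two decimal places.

The polar circle is the lowest latitude that experiences at least one full rotation of continuous darkness at the northern-summer solstice; it lies at |φ| = 90° − ε = 90° − 23.42° = 66.58°.

66.58°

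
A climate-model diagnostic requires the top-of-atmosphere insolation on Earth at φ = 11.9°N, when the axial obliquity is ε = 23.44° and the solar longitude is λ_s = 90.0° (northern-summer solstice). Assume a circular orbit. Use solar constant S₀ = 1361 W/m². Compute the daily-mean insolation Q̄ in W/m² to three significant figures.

Solar declination: sin δ = sin ε · sin λ_s = sin 23.44° × sin 90.0° = 0.39779, so δ = +23.440°.
cos H₀ = −tan(+11.9°) tan(+23.440°) = -0.0914, H₀ = 1.6623 rad.
Bracket: H₀ sin φ sin δ + cos φ cos δ sin H₀ = 1.6623×0.20620×0.39779 + 0.97851×0.91748×0.99582 = 0.136349 + 0.894011 = 1.030360.
Q̄ = (S₀/π) × [bracket] = (1361/π) × 1.030360 = 446.4 W/m².

Q̄ ≈ 446 W/m²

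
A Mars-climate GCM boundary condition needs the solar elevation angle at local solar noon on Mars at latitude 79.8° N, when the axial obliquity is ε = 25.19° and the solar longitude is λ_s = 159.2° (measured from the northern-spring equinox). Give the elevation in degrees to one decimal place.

Solar declination: sin δ = sin ε · sin λ_s = sin 25.19° × sin 159.2° = 0.15114, so δ = +8.693°.
At local noon the hour angle is zero, so the zenith angle equals |φ − δ| = |+79.8° − (+8.693°)| = 71.107°.
Elevation = 90° − 71.107° = 18.9°.

18.9°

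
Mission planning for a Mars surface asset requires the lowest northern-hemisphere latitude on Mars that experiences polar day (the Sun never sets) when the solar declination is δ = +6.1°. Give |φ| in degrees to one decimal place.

|φ| = 83.9°

Polar day requires cos H₀ = −tan φ tan δ ≤ −1, i.e. tan φ tan δ ≥ 1.
The boundary is |tan φ| · |tan δ| = 1, so |φ| = 90° − |δ| = 90° − 6.1° = 83.9° in the northern hemisphere.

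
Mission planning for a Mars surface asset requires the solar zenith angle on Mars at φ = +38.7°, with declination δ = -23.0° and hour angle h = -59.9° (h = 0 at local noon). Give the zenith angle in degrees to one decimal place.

θ_z = 83.3°

cos θ_z = sin φ sin δ + cos φ cos δ cos h = -0.244302 + 0.360280 = 0.115978.
θ_z = arccos(0.115978) = 83.3°.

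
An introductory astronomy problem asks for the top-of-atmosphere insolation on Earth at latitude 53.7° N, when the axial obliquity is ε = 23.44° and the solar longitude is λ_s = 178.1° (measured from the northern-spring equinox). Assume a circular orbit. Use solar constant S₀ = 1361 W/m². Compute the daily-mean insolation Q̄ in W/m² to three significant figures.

Q̄ ≈ 264 W/m²

Solar declination: sin δ = sin ε · sin λ_s = sin 23.44° × sin 178.1° = 0.01319, so δ = +0.756°.
cos H₀ = −tan(+53.7°) tan(+0.756°) = -0.0180, H₀ = 1.5888 rad.
Bracket: H₀ sin φ sin δ + cos φ cos δ sin H₀ = 1.5888×0.80593×0.01319 + 0.59201×0.99991×0.99984 = 0.016889 + 0.591862 = 0.608751.
Q̄ = (S₀/π) × [bracket] = (1361/π) × 0.608751 = 263.7 W/m².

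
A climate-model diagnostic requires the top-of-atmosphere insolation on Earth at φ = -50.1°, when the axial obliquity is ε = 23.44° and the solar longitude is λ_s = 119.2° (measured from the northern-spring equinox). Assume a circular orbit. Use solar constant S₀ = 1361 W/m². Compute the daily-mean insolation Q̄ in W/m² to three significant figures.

Q̄ ≈ 105 W/m²

Solar declination: sin δ = sin ε · sin λ_s = sin 23.44° × sin 119.2° = 0.34724, so δ = +20.318°.
cos H₀ = −tan(-50.1°) tan(+20.318°) = 0.4428, H₀ = 1.1120 rad.
Bracket: H₀ sin φ sin δ + cos φ cos δ sin H₀ = 1.1120×-0.76717×0.34724 + 0.64145×0.93778×0.89660 = -0.296228 + 0.539340 = 0.243112.
Q̄ = (S₀/π) × [bracket] = (1361/π) × 0.243112 = 105.3 W/m².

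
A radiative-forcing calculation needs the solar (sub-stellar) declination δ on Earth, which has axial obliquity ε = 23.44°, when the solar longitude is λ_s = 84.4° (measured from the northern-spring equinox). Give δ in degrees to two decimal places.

sin δ = sin ε · sin λ_s = sin 23.44° × sin 84.4° = 0.395890.
δ = arcsin(0.395890) = +23.32°.

δ = +23.32°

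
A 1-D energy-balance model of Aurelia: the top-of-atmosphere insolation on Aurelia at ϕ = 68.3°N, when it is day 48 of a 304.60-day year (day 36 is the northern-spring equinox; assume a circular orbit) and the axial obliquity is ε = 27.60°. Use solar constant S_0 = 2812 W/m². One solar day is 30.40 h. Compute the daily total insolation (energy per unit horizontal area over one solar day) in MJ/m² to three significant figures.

53.7 MJ/m²

Solar longitude: L_s = 360° × (48 − 36)/304.60 = 14.183°.
sin δ = sin 27.60° × sin 14.183° = 0.11351, so δ = +6.518°.
cos h₀ = −tan(+68.3°) tan(+6.518°) = -0.2871, h₀ = 1.8620 rad.
Bracket: h₀ sin ϕ sin δ + cos ϕ cos δ sin h₀ = 1.8620×0.92913×0.11351 + 0.36975×0.99354×0.95790 = 0.196377 + 0.351895 = 0.548272.
Q̄ = (S_0/π) × [bracket] = (2812/π) × 0.548272 = 490.75 W/m².
Daily total = Q̄ × 30.40 h × 3600 s/h = 490.75 × 30.40 × 3600 / 10⁶ = 53.71 MJ/m².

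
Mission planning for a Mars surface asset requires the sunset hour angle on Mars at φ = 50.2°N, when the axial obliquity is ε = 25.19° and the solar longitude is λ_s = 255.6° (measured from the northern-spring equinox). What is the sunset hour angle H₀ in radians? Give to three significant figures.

Solar declination: sin δ = sin ε · sin λ_s = sin 25.19° × sin 255.6° = -0.41225, so δ = -24.346°.
cos H₀ = −tan φ · tan δ = −tan(+50.2°) × tan(-24.346°) = 0.5431, so H₀ = 0.9967 rad = 57.11°.

H₀ = 0.997 rad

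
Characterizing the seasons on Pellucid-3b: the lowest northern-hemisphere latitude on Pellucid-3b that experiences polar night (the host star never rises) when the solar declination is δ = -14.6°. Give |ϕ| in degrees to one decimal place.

|ϕ| = 75.4°

Polar night requires cos h₀ = −tan ϕ tan δ ≥ 1, i.e. tan ϕ tan δ ≤ −1.
The boundary is |tan ϕ| · |tan δ| = 1, so |ϕ| = 90° − |δ| = 90° − 14.6° = 75.4° in the northern hemisphere.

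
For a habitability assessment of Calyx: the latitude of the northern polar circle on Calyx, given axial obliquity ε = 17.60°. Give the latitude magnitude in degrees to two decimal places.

72.40°

The polar circle is the lowest latitude that experiences at least one full rotation of continuous daylight at the northern-summer solstice; it lies at |φ| = 90° − ε = 90° − 17.60° = 72.40°.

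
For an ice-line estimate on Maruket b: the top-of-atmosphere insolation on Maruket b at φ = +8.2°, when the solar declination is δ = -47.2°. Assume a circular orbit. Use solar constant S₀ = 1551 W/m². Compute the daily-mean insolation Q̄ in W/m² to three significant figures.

Q̄ ≈ 255 W/m²

cos H₀ = −tan(+8.2°) tan(-47.200°) = 0.1556, H₀ = 1.4145 rad.
Bracket: H₀ sin φ sin δ + cos φ cos δ sin H₀ = 1.4145×0.14263×-0.73373 + 0.98978×0.67944×0.98782 = -0.148030 + 0.664305 = 0.516275.
Q̄ = (S₀/π) × [bracket] = (1551/π) × 0.516275 = 254.9 W/m².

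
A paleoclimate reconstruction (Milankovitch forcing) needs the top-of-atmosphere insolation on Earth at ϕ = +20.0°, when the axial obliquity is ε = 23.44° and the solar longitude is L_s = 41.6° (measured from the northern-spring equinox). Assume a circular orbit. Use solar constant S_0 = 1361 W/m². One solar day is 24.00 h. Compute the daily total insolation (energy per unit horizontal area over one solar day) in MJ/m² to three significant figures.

Solar declination: sin δ = sin ε · sin L_s = sin 23.44° × sin 41.6° = 0.26410, so δ = +15.314°.
cos h₀ = −tan(+20.0°) tan(+15.314°) = -0.0997, h₀ = 1.6706 rad.
Bracket: h₀ sin ϕ sin δ + cos ϕ cos δ sin h₀ = 1.6706×0.34202×0.26410 + 0.93969×0.96449×0.99502 = 0.150901 + 0.901808 = 1.052709.
Q̄ = (S_0/π) × [bracket] = (1361/π) × 1.052709 = 456.05 W/m².
Daily total = Q̄ × 24.00 h × 3600 s/h = 456.05 × 24.00 × 3600 / 10⁶ = 39.40 MJ/m².

39.4 MJ/m²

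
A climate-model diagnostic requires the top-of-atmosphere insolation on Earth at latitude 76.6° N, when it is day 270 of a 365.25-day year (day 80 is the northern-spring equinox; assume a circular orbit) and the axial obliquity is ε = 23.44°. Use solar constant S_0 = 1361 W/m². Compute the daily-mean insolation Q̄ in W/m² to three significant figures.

Solar longitude: L_s = 360° × (270 − 80)/365.25 = 187.269°.
sin δ = sin 23.44° × sin 187.269° = -0.05033, so δ = -2.885°.
cos h₀ = −tan(+76.6°) tan(-2.885°) = 0.2115, h₀ = 1.3576 rad.
Bracket: h₀ sin ϕ sin δ + cos ϕ cos δ sin h₀ = 1.3576×0.97278×-0.05033 + 0.23175×0.99873×0.97737 = -0.066468 + 0.226218 = 0.159750.
Q̄ = (S_0/π) × [bracket] = (1361/π) × 0.159750 = 69.21 W/m².

Q̄ ≈ 69.2 W/m²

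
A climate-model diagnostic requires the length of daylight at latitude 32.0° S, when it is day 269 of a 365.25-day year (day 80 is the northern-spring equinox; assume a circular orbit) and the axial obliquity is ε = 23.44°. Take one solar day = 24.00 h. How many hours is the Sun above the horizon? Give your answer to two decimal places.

12.21 h

Solar longitude: λ_s = 360° × (269 − 80)/365.25 = 186.283°.
sin δ = sin 23.44° × sin 186.283° = -0.04354, so δ = -2.495°.
cos H₀ = −tan φ · tan δ = −tan(-32.0°) × tan(-2.495°) = -0.0272, so H₀ = 1.5980 rad = 91.56°.
Daylight = 2H₀/(2π) × 24.00 h = (1.5980/π) × 24.00 = 12.21 h.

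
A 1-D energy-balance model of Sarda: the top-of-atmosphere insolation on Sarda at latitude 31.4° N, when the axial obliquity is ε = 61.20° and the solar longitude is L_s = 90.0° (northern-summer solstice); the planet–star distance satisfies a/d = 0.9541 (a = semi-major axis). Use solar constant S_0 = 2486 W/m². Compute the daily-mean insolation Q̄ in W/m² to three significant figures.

Solar declination: sin δ = sin ε · sin L_s = sin 61.20° × sin 90.0° = 0.87631, so δ = +61.200°.
cos h₀ = −tan(+31.4°) tan(+61.200°) = -1.1103 ≤ −1 ⇒ polar day, h₀ = π.
Bracket: h₀ sin ϕ sin δ + cos ϕ cos δ sin h₀ = 3.1416×0.52101×0.87631 + 0.85355×0.48175×0.00000 = 1.434349 + 0.000000 = 1.434349.
Inverse-square distance factor (a/d)² = 0.9541² = 0.910307.
Q̄ = (S_0/π) × 0.910307 × [bracket] = (2486/π) × 0.910307 × 1.434349 = 1033 W/m².

Q̄ ≈ 1.03e+03 W/m²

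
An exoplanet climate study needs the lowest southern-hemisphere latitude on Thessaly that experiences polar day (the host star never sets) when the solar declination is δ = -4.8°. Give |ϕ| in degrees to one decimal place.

|ϕ| = 85.2°

Polar day requires cos h₀ = −tan ϕ tan δ ≤ −1, i.e. tan ϕ tan δ ≥ 1.
The boundary is |tan ϕ| · |tan δ| = 1, so |ϕ| = 90° − |δ| = 90° − 4.8° = 85.2° in the southern hemisphere.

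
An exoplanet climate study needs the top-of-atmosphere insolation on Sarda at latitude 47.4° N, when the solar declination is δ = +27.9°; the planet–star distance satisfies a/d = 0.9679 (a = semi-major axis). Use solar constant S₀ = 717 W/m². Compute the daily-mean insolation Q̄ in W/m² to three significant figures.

Q̄ ≈ 265 W/m²

cos H₀ = −tan(+47.4°) tan(+27.900°) = -0.5758, H₀ = 2.1844 rad.
Bracket: H₀ sin φ sin δ + cos φ cos δ sin H₀ = 2.1844×0.73610×0.46793 + 0.67688×0.88377×0.81759 = 0.752402 + 0.489087 = 1.241489.
Inverse-square distance factor (a/d)² = 0.9679² = 0.936830.
Q̄ = (S₀/π) × 0.936830 × [bracket] = (717/π) × 0.936830 × 1.241489 = 265.4 W/m².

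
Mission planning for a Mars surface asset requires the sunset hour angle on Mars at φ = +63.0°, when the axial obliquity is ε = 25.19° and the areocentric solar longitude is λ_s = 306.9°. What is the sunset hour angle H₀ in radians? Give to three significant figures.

H₀ = 0.781 rad

sin δ = sin 25.19° × sin 306.9° = -0.34036, so δ = -19.899°.
cos H₀ = −tan φ · tan δ = −tan(+63.0°) × tan(-19.899°) = 0.7104, so H₀ = 0.7807 rad = 44.73°.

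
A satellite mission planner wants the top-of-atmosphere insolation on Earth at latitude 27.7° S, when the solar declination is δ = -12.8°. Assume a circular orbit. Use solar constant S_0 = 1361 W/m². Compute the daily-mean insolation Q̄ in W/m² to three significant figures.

Q̄ ≈ 447 W/m²

cos h₀ = −tan(-27.7°) tan(-12.800°) = -0.1193, h₀ = 1.6904 rad.
Bracket: h₀ sin ϕ sin δ + cos ϕ cos δ sin h₀ = 1.6904×-0.46484×-0.22155 + 0.88539×0.97515×0.99286 = 0.174086 + 0.857223 = 1.031309.
Q̄ = (S_0/π) × [bracket] = (1361/π) × 1.031309 = 446.8 W/m².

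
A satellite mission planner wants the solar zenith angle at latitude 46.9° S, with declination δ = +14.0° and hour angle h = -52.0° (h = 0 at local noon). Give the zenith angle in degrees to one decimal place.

θ_z = 76.6°

cos θ_z = sin ϕ sin δ + cos ϕ cos δ cos h = -0.176642 + 0.408170 = 0.231528.
θ_z = arccos(0.231528) = 76.6°.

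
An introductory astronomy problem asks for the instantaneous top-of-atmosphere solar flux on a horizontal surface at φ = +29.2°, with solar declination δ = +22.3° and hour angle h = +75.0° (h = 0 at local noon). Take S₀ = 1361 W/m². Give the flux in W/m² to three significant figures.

cos θ_z = sin φ sin δ + cos φ cos δ cos h = 0.185121 + 0.209032 = 0.394153.
Flux = S₀ · cos θ_z = 1361 × 0.394153 = 536.4 W/m².

536 W/m²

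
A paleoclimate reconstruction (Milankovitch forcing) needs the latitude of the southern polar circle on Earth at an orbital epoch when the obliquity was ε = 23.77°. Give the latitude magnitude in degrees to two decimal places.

66.23°

The polar circle is the lowest latitude that experiences at least one full rotation of continuous darkness at the northern-summer solstice; it lies at |φ| = 90° − ε = 90° − 23.77° = 66.23°.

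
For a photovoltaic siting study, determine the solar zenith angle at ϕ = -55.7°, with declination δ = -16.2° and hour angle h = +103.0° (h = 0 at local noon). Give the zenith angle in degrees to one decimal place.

cos θ_z = sin ϕ sin δ + cos ϕ cos δ cos h = 0.230474 + -0.121732 = 0.108742.
θ_z = arccos(0.108742) = 83.8°.

θ_z = 83.8°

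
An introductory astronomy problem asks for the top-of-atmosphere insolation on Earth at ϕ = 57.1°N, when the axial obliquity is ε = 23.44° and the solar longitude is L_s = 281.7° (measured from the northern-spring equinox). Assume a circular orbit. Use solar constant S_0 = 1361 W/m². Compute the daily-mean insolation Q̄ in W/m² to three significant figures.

Solar declination: sin δ = sin ε · sin L_s = sin 23.44° × sin 281.7° = -0.38952, so δ = -22.925°.
cos h₀ = −tan(+57.1°) tan(-22.925°) = 0.6537, h₀ = 0.8583 rad.
Bracket: h₀ sin ϕ sin δ + cos ϕ cos δ sin h₀ = 0.8583×0.83962×-0.38952 + 0.54317×0.92102×0.75671 = -0.280706 + 0.378560 = 0.097854.
Q̄ = (S_0/π) × [bracket] = (1361/π) × 0.097854 = 42.39 W/m².

Q̄ ≈ 42.4 W/m²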